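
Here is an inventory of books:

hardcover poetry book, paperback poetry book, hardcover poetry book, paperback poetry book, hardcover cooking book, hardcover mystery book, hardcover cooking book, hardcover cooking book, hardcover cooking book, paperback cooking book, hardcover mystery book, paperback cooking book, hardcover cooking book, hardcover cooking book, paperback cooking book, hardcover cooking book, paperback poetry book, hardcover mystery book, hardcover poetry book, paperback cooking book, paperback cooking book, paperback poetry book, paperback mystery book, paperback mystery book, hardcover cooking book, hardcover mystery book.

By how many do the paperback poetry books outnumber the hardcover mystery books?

paperback poetry books: 4.
hardcover mystery books: 4.
4 − 4 = 0.

0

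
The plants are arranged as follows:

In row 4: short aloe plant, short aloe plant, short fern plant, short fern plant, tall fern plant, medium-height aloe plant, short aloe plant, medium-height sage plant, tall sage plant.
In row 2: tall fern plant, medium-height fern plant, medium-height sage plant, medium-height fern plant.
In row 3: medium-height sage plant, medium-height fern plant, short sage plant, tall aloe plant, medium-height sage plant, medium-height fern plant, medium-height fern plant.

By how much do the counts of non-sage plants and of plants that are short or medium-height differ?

non-sage plants: 14. plants that are short or medium-height: 16.
|14 − 16| = 16 − 14 = 2.

2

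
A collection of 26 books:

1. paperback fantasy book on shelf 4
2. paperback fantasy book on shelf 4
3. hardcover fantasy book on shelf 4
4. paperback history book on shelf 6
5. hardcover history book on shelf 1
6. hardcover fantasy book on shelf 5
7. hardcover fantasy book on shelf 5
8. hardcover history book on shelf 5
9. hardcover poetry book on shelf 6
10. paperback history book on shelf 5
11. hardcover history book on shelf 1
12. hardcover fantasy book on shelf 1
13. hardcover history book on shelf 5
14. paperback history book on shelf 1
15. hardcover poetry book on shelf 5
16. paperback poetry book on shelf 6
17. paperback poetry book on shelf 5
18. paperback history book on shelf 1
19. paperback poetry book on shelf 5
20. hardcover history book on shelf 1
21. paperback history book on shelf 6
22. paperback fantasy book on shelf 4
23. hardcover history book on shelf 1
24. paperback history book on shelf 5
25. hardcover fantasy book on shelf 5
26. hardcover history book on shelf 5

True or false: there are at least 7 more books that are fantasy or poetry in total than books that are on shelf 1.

books that are fantasy or poetry: 13.
books on shelf 1: 7.
The claim requires 13 − 7 = 6 ≥ 7, which does not hold.

False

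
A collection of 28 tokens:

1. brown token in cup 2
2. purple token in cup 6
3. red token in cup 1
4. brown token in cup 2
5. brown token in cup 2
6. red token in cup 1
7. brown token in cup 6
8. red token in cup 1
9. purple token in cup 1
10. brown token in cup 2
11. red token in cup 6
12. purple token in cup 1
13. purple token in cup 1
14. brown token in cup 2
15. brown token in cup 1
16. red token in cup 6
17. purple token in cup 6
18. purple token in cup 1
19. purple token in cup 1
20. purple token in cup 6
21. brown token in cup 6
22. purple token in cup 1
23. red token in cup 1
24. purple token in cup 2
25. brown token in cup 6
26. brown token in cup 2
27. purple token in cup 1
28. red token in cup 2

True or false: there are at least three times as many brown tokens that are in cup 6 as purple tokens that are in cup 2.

There are 3 brown tokens in cup 6.
There is 1 purple token in cup 2.
The claim requires 3 ≥ 3 × 1 = 3, which holds.

True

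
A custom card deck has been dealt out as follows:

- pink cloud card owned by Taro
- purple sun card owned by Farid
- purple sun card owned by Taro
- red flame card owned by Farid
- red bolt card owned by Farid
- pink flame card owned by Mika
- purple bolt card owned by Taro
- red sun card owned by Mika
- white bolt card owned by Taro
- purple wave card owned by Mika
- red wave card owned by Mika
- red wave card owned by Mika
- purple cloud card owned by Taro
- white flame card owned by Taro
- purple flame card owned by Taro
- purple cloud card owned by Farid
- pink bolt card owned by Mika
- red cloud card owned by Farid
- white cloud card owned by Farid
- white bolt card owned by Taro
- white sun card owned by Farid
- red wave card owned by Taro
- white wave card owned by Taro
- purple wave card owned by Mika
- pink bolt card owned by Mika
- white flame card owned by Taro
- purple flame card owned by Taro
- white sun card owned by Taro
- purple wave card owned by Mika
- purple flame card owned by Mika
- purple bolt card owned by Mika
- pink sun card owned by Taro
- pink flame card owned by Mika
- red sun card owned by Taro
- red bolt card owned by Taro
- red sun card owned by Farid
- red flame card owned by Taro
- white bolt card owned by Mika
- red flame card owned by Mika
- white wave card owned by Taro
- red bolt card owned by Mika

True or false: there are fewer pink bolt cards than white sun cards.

There are 2 pink bolt cards.
There are 2 white sun cards.
The claim requires 2 < 2, which does not hold.

False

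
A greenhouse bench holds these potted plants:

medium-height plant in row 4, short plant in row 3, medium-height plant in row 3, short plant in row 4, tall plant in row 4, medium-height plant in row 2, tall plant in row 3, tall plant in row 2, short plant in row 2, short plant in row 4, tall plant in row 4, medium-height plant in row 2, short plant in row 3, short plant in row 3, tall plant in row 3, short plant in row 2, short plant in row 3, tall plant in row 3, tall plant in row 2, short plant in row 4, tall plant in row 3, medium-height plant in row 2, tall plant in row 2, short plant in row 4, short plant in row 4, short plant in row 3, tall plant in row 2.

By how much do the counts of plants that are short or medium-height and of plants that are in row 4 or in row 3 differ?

1

plants that are short or medium-height: 17. plants in row 4 or in row 3: 18.
|17 − 18| = 18 − 17 = 1.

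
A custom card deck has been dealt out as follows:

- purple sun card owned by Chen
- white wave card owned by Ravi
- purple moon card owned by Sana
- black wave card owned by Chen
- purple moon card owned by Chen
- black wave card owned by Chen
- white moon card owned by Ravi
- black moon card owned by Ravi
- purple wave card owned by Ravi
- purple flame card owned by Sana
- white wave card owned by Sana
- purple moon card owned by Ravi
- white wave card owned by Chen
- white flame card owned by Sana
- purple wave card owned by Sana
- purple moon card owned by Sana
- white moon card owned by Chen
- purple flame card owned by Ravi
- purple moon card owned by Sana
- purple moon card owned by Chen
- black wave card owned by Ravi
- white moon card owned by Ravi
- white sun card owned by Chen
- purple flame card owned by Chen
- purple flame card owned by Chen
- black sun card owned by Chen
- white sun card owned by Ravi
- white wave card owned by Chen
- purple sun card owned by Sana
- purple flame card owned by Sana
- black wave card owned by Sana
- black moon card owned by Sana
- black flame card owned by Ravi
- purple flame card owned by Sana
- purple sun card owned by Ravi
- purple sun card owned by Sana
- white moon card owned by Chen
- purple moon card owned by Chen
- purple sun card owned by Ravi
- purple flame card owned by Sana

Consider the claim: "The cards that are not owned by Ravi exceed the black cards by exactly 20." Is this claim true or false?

True

cards that are not owned by Ravi: 28.
black cards: 8.
The claim requires 28 − 8 (= 20) to equal 20, which holds.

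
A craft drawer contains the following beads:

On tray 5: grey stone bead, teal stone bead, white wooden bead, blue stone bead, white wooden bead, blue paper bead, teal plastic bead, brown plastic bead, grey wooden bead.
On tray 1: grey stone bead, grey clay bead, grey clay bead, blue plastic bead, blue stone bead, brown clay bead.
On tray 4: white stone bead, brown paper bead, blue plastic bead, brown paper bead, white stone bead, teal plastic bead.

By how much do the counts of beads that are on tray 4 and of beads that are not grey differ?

beads on tray 4: 6. beads that are not grey: 16.
|6 − 16| = 16 − 6 = 10.

10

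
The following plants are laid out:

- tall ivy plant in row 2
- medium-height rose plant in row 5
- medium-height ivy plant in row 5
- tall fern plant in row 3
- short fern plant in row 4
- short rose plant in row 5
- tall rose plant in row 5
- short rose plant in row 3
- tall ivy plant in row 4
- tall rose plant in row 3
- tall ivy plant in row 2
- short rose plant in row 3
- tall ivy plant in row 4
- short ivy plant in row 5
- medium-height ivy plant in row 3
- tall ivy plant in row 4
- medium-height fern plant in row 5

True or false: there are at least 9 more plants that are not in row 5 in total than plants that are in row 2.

True

plants that are not in row 5: 11.
plants in row 2: 2.
The claim requires 11 − 2 = 9 ≥ 9, which holds.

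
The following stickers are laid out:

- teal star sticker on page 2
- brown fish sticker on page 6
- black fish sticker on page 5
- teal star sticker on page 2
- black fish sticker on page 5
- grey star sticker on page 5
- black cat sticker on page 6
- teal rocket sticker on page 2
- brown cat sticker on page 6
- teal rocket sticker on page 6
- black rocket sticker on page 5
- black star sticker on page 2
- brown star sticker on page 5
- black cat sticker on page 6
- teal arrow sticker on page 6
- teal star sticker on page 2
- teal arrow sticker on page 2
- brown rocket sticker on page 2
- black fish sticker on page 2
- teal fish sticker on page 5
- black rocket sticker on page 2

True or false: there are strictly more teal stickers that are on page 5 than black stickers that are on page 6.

False

|teal stickers on page 5| = 1.
|black stickers on page 6| = 2.
The claim requires 1 > 2, which does not hold.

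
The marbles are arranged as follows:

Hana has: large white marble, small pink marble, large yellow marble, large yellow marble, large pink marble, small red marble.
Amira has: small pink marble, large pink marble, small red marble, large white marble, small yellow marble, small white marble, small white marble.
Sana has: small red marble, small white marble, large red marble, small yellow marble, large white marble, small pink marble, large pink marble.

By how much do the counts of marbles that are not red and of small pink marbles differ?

marbles that are not red: 16. small pink marbles: 3.
|16 − 3| = 16 − 3 = 13.

13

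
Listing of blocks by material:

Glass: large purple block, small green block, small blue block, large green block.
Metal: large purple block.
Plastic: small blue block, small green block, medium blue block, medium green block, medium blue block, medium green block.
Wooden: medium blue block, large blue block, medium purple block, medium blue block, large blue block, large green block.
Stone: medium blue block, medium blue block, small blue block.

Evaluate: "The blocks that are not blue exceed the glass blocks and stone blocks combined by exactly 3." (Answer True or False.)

blocks that are not blue: 9.
glass blocks: 4; stone blocks: 3; combined: 4 + 3 = 7.
The claim requires 9 − 7 (= 2) to equal 3, which does not hold.

False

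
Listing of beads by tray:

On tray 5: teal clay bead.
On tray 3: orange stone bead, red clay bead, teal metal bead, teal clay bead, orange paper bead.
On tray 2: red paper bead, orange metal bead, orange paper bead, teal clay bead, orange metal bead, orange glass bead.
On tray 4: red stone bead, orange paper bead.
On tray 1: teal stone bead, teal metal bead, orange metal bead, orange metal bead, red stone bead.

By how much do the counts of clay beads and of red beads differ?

0

clay beads: 4. red beads: 4.
|4 − 4| = 4 − 4 = 0.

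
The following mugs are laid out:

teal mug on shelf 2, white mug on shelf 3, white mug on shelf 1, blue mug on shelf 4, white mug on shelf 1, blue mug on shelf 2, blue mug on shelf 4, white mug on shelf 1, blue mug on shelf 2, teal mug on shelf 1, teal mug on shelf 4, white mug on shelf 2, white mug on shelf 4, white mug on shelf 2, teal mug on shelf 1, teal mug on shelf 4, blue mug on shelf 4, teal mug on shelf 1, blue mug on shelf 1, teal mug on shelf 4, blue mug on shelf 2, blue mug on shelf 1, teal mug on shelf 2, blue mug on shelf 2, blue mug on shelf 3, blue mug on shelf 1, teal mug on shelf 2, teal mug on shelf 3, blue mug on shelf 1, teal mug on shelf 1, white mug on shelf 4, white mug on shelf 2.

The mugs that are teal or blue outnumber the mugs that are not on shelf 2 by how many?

1

mugs that are teal or blue: 23.
mugs that are not on shelf 2: 22.
23 − 22 = 1.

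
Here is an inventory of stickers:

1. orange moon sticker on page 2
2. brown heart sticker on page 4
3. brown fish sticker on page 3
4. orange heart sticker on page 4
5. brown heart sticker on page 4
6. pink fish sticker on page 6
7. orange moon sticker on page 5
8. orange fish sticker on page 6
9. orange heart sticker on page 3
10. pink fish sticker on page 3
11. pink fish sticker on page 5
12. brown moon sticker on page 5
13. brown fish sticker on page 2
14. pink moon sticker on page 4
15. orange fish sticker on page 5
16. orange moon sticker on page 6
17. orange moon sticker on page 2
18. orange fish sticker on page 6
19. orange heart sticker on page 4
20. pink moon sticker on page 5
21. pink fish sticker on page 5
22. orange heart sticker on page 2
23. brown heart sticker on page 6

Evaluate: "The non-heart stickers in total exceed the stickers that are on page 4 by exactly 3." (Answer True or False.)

non-heart stickers: 16.
stickers on page 4: 5.
The claim requires 16 − 5 (= 11) to equal 3, which does not hold.

False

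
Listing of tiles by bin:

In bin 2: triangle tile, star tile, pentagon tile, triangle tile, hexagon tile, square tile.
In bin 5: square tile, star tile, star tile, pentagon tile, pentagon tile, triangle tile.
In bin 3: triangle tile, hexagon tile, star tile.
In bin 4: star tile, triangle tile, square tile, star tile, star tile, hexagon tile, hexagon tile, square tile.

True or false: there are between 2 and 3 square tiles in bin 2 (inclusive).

False

square tiles in bin 2: 1.
The claim requires 2 ≤ 1 ≤ 3, which does not hold.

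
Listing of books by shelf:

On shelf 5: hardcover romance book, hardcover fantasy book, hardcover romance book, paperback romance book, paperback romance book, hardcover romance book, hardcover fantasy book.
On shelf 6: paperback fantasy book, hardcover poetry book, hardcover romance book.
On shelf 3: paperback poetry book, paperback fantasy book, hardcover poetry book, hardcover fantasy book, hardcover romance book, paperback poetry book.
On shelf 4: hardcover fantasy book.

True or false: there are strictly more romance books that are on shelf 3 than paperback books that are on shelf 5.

False

|romance books on shelf 3| = 1.
|paperback books on shelf 5| = 2.
The claim requires 1 > 2, which does not hold.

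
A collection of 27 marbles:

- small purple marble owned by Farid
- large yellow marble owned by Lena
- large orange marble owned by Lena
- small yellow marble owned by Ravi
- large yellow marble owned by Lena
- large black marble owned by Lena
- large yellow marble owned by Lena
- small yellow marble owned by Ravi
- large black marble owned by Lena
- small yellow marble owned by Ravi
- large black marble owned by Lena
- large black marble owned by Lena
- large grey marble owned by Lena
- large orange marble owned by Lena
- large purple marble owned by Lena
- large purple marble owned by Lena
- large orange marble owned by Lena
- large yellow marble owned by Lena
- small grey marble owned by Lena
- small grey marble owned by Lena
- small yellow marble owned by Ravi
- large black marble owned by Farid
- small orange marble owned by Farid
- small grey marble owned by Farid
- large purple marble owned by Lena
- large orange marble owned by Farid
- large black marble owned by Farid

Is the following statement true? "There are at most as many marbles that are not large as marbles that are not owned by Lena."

True

marbles that are not large: 9.
marbles that are not owned by Lena: 10.
The claim requires 9 ≤ 10, which holds.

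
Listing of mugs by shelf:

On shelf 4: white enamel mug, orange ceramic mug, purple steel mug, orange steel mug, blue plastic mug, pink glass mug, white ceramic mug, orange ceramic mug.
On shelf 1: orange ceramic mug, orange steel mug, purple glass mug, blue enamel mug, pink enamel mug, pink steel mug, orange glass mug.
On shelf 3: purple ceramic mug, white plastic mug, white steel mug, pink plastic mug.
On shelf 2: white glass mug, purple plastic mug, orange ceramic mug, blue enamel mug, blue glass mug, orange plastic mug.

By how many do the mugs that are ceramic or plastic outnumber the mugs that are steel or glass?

mugs that are ceramic or plastic: 11.
mugs that are steel or glass: 10.
11 − 10 = 1.

1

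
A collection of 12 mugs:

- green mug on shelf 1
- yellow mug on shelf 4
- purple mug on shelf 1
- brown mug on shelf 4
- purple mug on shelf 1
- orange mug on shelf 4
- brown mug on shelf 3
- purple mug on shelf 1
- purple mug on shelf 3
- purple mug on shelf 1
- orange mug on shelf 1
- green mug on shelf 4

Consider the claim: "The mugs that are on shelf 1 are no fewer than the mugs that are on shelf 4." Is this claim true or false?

True

|mugs on shelf 1| = 6.
|mugs on shelf 4| = 4.
The claim requires 6 ≥ 4, which holds.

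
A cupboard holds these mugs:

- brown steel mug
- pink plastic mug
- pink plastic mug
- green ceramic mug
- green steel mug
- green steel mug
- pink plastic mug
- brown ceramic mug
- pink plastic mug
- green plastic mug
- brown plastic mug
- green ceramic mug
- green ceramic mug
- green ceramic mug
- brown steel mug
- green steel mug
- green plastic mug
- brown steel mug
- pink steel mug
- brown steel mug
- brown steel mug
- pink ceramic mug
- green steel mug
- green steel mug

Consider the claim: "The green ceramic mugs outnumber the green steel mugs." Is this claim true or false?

|green ceramic mugs| = 4.
|green steel mugs| = 5.
The claim requires 4 > 5, which does not hold.

False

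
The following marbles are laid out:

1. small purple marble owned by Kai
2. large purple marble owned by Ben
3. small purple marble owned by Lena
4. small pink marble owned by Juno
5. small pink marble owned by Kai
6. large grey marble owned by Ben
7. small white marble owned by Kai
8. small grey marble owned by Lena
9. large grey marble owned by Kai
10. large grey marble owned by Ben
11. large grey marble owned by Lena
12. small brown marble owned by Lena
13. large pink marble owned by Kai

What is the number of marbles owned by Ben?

3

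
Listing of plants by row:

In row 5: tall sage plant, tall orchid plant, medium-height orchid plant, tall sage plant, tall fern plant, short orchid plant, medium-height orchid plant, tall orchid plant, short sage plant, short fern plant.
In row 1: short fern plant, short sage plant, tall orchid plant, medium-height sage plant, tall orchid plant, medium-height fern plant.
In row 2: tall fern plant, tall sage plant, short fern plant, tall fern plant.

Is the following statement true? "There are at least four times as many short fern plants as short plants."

short fern plants: 3.
short plants: 6.
The claim requires 3 ≥ 4 × 6 = 24, which does not hold.

False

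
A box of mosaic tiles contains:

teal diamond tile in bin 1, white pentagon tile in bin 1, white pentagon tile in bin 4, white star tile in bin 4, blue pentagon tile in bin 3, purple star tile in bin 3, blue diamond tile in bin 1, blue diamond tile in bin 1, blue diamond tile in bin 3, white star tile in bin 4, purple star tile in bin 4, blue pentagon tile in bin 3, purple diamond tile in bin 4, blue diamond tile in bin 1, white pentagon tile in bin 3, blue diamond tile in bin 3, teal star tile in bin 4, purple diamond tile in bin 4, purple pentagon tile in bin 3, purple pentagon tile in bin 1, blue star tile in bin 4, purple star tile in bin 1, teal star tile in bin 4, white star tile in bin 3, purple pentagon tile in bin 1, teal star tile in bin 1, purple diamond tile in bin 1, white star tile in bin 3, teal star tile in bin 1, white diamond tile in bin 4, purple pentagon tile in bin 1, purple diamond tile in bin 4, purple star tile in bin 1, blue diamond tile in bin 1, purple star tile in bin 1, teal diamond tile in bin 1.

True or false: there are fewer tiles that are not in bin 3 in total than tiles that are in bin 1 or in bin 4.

False

There are 27 tiles that are not in bin 3.
There are 27 tiles in bin 1 or in bin 4.
The claim requires 27 < 27, which does not hold.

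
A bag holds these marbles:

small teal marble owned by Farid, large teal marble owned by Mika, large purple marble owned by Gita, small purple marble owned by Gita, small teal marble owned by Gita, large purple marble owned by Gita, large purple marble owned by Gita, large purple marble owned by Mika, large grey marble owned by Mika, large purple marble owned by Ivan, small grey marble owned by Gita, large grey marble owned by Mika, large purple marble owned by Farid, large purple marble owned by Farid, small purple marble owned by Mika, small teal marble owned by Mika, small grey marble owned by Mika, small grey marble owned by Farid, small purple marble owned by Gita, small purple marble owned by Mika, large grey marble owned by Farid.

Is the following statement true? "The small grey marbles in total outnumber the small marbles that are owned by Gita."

False

|small grey marbles| = 3.
|small marbles owned by Gita| = 4.
The claim requires 3 > 4, which does not hold.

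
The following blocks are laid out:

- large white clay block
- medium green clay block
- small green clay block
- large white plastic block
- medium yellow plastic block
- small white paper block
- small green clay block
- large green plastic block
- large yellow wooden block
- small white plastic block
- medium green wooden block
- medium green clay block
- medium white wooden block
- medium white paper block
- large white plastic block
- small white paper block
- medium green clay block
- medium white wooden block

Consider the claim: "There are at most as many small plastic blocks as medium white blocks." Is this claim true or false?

True

|small plastic blocks| = 1.
|medium white blocks| = 3.
The claim requires 1 ≤ 3, which holds.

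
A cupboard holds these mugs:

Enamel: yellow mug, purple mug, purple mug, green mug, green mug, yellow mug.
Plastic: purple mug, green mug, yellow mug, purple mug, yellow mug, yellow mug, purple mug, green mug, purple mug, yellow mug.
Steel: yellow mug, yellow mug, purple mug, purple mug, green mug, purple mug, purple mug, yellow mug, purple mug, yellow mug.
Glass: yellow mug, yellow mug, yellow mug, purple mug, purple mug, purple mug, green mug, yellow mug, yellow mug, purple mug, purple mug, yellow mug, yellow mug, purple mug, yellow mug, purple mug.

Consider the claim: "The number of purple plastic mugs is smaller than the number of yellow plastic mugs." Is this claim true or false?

There are 4 purple plastic mugs.
There are 4 yellow plastic mugs.
The claim requires 4 < 4, which does not hold.

False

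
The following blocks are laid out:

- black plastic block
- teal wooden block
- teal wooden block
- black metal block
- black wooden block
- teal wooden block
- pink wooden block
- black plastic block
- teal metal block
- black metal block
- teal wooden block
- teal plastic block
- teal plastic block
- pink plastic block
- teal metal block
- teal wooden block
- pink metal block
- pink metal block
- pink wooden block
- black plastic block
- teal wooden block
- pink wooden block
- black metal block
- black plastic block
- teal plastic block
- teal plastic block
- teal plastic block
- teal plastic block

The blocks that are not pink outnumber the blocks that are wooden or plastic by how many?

blocks that are not pink: 22.
blocks that are wooden or plastic: 21.
22 − 21 = 1.

1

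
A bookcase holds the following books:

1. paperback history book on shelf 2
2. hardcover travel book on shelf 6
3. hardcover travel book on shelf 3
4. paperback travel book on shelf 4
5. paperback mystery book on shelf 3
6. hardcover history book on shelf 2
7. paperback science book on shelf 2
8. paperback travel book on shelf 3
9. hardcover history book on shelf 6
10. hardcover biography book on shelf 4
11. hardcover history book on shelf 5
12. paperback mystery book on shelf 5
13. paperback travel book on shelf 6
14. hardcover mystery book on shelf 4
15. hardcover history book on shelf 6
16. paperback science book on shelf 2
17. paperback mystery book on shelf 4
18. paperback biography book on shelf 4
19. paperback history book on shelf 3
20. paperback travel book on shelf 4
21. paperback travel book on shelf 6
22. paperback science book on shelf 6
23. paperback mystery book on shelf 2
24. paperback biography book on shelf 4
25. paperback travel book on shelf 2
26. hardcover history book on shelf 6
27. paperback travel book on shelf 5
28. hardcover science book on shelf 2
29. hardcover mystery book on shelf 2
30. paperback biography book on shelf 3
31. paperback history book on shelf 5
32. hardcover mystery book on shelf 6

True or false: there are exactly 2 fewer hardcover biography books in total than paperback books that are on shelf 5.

hardcover biography books: 1.
paperback books on shelf 5: 3.
The claim requires 3 − 1 (= 2) to equal 2, which holds.

True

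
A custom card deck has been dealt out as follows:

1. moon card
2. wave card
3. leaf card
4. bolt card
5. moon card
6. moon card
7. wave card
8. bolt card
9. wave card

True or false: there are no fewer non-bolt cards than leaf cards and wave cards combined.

non-bolt cards: 7.
leaf cards: 1; wave cards: 3; combined: 1 + 3 = 4.
The claim requires 7 ≥ 4, which holds.

True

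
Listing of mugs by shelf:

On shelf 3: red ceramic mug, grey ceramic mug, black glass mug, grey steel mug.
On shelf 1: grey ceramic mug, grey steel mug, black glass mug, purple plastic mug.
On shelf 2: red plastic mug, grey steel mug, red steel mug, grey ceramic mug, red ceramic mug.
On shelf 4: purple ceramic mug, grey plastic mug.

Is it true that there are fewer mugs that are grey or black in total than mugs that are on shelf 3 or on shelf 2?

There are 9 mugs that are grey or black.
There are 9 mugs on shelf 3 or on shelf 2.
The claim requires 9 < 9, which does not hold.

False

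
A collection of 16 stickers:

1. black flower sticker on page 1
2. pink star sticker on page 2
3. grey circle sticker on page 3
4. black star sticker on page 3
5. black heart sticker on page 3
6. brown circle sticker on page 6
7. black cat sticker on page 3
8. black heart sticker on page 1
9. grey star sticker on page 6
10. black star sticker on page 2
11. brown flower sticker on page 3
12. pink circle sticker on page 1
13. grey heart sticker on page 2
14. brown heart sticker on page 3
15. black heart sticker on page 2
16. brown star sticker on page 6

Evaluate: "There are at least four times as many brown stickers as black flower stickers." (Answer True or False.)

True

There are 4 brown stickers.
There is 1 black flower sticker.
The claim requires 4 ≥ 4 × 1 = 4, which holds.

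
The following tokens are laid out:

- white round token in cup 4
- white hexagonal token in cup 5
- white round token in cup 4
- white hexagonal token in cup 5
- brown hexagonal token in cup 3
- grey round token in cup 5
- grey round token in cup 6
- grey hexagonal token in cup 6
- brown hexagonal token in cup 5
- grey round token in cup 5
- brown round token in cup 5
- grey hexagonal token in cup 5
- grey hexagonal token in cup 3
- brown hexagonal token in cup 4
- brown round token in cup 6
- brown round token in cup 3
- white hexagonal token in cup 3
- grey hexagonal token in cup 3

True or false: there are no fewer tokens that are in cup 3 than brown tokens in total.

There are 5 tokens in cup 3.
There are 6 brown tokens.
The claim requires 5 ≥ 6, which does not hold.

False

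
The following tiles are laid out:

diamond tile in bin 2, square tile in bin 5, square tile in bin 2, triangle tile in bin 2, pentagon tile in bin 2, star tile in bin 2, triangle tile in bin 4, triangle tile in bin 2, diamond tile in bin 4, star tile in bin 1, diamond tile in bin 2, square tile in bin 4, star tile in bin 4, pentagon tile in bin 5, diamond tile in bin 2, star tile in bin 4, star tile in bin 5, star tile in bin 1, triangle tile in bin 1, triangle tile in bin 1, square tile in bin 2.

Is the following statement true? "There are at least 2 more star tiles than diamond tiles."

There are 6 star tiles.
There are 4 diamond tiles.
The claim requires 6 − 4 = 2 ≥ 2, which holds.

True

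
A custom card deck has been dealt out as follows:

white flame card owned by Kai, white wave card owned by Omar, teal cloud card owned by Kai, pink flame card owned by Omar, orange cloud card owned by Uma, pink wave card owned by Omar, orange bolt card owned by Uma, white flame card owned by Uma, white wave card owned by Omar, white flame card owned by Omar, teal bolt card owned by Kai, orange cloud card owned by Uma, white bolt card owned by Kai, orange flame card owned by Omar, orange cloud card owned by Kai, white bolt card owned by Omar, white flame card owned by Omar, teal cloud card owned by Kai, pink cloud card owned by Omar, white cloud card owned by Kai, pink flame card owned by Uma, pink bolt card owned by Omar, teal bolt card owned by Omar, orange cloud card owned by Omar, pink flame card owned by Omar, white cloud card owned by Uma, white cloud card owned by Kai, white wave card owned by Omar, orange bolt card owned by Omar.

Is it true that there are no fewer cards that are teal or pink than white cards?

False

There are 10 cards that are teal or pink.
There are 12 white cards.
The claim requires 10 ≥ 12, which does not hold.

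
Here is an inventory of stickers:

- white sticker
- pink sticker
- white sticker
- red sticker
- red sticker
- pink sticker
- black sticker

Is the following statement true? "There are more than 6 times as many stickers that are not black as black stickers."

stickers that are not black: 6.
black stickers: 1.
The claim requires 6 > 6 × 1 = 6, which does not hold.

False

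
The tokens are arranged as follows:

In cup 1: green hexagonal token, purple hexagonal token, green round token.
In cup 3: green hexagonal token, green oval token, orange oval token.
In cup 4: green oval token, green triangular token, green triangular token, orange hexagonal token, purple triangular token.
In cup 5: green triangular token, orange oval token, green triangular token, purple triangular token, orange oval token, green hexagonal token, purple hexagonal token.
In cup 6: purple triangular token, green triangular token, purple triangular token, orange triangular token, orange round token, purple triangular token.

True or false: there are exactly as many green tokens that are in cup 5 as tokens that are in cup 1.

True

|green tokens in cup 5| = 3.
|tokens in cup 1| = 3.
The claim requires 3 = 3, which holds.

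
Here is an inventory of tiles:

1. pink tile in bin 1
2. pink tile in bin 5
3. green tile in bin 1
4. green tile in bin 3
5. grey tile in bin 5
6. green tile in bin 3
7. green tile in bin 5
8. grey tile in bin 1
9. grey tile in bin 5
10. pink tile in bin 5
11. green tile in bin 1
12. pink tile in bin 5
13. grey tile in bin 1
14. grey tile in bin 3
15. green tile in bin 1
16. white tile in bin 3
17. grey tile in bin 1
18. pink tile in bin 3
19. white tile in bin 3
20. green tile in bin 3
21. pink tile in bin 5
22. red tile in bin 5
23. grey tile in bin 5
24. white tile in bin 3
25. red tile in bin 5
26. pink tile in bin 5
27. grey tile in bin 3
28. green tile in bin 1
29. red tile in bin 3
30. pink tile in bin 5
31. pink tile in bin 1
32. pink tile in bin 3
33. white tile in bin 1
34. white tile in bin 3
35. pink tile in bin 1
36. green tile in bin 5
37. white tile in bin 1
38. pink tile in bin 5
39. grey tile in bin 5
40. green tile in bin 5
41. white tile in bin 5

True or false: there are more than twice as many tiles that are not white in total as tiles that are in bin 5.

There are 34 tiles that are not white.
There are 17 tiles in bin 5.
The claim requires 34 > 2 × 17 = 34, which does not hold.

False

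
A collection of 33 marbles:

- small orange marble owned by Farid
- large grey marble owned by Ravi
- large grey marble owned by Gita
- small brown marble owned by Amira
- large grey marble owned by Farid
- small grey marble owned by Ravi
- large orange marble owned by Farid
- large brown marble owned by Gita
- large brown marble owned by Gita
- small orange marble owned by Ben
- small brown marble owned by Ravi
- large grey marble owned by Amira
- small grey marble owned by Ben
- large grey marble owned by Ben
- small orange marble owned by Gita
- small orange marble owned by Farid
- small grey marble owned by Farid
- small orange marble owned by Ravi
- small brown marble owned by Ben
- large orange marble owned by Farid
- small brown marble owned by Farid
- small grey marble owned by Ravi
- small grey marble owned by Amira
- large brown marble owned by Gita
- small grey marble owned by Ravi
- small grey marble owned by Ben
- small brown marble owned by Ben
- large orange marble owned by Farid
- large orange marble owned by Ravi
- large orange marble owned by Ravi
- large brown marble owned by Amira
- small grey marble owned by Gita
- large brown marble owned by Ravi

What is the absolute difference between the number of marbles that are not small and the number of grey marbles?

2

marbles that are not small: 15. grey marbles: 13.
|15 − 13| = 15 − 13 = 2.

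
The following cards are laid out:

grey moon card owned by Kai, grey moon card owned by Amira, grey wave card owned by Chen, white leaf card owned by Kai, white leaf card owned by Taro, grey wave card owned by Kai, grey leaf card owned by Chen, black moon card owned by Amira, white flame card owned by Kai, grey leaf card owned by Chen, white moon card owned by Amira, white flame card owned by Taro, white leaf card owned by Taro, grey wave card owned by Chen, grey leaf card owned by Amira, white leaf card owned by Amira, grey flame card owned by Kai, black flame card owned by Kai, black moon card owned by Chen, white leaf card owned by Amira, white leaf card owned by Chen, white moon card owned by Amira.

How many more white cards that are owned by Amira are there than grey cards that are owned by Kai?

1

white cards owned by Amira: 4.
grey cards owned by Kai: 3.
4 − 3 = 1.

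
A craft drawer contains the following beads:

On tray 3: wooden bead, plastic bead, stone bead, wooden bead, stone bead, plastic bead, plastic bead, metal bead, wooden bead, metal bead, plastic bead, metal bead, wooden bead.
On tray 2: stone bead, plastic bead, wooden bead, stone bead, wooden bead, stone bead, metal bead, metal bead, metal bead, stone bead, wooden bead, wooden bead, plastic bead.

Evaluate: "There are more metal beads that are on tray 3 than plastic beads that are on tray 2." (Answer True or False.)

|metal beads on tray 3| = 3.
|plastic beads on tray 2| = 2.
The claim requires 3 > 2, which holds.

True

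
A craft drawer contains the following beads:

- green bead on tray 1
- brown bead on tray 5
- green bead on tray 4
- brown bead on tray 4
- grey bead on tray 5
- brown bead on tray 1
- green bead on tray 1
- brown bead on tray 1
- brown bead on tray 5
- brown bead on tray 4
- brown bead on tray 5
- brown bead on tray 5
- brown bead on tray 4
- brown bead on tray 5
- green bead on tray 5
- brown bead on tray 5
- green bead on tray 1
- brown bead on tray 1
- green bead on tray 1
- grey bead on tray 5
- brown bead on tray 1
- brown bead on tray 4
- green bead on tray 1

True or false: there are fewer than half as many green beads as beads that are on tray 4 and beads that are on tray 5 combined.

There are 7 green beads.
beads on tray 4: 5; beads on tray 5: 9; combined: 5 + 9 = 14.
The claim requires 2 × 7 = 14 < 14, which does not hold.

False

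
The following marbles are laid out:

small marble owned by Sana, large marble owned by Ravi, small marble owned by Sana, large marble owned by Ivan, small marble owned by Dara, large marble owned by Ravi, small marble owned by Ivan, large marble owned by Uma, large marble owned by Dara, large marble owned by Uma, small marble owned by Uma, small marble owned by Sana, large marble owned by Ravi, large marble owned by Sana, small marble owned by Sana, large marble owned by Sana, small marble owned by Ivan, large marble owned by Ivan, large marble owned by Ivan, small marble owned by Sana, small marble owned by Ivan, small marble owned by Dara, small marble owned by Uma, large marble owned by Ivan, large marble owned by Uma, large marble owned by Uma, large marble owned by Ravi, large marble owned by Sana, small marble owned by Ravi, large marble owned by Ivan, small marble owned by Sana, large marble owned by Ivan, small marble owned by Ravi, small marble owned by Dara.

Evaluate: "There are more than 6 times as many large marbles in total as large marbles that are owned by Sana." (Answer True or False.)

False

|large marbles| = 18.
|large marbles owned by Sana| = 3.
The claim requires 18 > 6 × 3 = 18, which does not hold.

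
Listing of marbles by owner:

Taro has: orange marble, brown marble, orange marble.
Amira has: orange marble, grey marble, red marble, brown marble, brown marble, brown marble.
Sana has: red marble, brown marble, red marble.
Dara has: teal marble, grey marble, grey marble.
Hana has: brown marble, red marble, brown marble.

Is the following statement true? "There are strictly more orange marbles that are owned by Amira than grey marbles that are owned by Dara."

|orange marbles owned by Amira| = 1.
|grey marbles owned by Dara| = 2.
The claim requires 1 > 2, which does not hold.

False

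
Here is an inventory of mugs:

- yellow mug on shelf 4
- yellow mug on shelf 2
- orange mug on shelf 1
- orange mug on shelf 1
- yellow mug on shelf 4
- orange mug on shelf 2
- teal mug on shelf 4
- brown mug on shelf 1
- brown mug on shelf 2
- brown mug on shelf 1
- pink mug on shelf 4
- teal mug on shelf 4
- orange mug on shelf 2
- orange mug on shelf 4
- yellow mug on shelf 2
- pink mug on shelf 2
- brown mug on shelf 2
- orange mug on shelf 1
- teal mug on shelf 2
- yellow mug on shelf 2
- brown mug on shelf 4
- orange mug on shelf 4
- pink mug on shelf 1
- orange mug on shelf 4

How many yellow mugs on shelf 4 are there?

2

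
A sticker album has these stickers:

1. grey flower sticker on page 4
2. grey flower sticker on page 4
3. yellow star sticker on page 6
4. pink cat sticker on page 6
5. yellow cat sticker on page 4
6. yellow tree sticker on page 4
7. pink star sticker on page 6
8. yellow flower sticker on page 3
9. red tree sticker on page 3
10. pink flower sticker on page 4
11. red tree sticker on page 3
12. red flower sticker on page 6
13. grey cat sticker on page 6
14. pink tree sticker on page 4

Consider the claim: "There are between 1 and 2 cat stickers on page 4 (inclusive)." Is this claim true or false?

True

cat stickers on page 4: 1.
The claim requires 1 ≤ 1 ≤ 2, which holds.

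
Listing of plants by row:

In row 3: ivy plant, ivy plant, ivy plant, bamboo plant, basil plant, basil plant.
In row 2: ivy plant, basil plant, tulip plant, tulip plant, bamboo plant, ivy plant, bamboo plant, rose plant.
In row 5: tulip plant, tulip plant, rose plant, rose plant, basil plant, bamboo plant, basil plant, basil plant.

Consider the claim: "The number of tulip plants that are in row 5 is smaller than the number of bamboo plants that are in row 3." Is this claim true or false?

False

|tulip plants in row 5| = 2.
|bamboo plants in row 3| = 1.
The claim requires 2 < 1, which does not hold.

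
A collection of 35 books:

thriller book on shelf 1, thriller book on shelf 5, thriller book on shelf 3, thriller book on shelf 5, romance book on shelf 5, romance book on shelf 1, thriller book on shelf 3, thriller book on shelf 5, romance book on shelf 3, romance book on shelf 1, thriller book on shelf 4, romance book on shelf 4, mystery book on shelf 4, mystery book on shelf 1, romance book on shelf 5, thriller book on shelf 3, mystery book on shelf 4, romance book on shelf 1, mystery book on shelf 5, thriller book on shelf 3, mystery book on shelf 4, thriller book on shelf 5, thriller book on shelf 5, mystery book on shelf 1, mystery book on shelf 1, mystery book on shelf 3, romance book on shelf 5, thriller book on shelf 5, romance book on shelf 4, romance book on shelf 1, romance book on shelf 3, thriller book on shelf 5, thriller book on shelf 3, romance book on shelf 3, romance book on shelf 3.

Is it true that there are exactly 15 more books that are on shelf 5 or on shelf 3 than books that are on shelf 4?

True

books on shelf 5 or on shelf 3: 21.
books on shelf 4: 6.
The claim requires 21 − 6 (= 15) to equal 15, which holds.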